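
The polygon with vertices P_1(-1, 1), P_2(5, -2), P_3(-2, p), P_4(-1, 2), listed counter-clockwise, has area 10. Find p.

Write out the shoelace sum; only the two edges meeting at P_3 involve p:
2·Area = [(5·p − (-2)·(-2)) + ((-2)·2 − (-1)·p)] + -2
       = 6·p + -10 = 20
⇒ p = 5.

5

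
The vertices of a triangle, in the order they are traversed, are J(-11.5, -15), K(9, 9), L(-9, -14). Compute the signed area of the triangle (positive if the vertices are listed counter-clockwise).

J→K: (-11.5)(9) − (9)(-15) = 31.5
K→L: (9)(-14) − (-9)(9) = -45
L→J: (-9)(-15) − (-11.5)(-14) = -26
Σ = -39.5
Signed area = Σ/2 = -19.75 (negative ⇒ clockwise traversal).

-19.75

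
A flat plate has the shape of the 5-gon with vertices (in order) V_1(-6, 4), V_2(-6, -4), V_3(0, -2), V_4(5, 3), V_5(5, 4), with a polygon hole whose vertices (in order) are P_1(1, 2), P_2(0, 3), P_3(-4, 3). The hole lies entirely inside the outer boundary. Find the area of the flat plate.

57.5

Outer boundary:
Apply Gauss's area formula: 2A = Σ (x_i·y_{i+1} − x_{i+1}·y_i), indices taken mod 5.
V_1→V_2: (-6)(-4) − (-6)(4) = 48
V_2→V_3: (-6)(-2) − (0)(-4) = 12
V_3→V_4: (0)(3) − (5)(-2) = 10
V_4→V_5: (5)(4) − (5)(3) = 5
V_5→V_1: (5)(4) − (-6)(4) = 44
Σ = 119
Area = |Σ|/2 = 59.5.
Hole:
Cross-terms: 3, 12, -11  ⇒  Σ = 4
Area = |Σ|/2 = 2.
Net area = 59.5 − 2 = 57.5.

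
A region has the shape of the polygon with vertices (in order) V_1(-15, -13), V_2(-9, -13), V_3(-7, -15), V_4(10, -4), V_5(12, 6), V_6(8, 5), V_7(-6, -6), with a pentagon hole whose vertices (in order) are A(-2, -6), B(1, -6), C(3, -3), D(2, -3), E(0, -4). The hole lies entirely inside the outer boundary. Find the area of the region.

188

Outer boundary:
Σ = (78) + (44) + (178) + (108) + (12) + (-18) + (-12) = 390
Area = |Σ|/2 = 195.
Hole:
Cross-terms: 18, 15, -3, -8, -8  ⇒  Σ = 14
Area = |Σ|/2 = 7.
Net area = 195 − 7 = 188.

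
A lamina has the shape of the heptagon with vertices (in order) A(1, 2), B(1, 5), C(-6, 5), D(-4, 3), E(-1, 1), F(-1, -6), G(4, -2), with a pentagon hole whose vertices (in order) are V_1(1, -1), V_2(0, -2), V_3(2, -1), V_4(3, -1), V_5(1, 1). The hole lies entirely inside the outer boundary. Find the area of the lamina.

Outer boundary:
Cross-terms: 3, 35, 2, -1, 7, 26, 10  ⇒  Σ = 82
Area = |Σ|/2 = 41.
Hole:
Apply the shoelace (surveyor's) formula: 2A = Σ (x_i·y_{i+1} − x_{i+1}·y_i), indices taken mod 5.
V_1→V_2: (1)(-2) − (0)(-1) = -2
V_2→V_3: (0)(-1) − (2)(-2) = 4
V_3→V_4: (2)(-1) − (3)(-1) = 1
V_4→V_5: (3)(1) − (1)(-1) = 4
V_5→V_1: (1)(-1) − (1)(1) = -2
Σ = 5
Area = |Σ|/2 = 2.5.
Net area = 41 − 2.5 = 38.5.

38.5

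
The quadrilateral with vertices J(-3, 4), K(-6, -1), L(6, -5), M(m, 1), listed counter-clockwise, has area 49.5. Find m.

3

Write out the shoelace sum; only the two edges meeting at M involve m:
2·Area = [(6·1 − m·(-5)) + (m·4 − (-3)·1)] + 63
       = 9·m + 72 = 99
⇒ m = 3.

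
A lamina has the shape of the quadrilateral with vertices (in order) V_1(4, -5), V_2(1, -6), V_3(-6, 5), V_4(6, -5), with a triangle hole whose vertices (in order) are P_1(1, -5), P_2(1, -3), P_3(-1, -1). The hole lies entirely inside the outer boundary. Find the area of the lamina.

28

Outer boundary:
Cross-terms: -19, -31, 0, -10  ⇒  Σ = -60
Area = |Σ|/2 = 30.
Hole:
Apply the shoelace formula: 2A = Σ (x_i·y_{i+1} − x_{i+1}·y_i), indices taken mod 3.
Cross-terms: 2, -4, 6  ⇒  Σ = 4
Area = |Σ|/2 = 2.
Net area = 30 − 2 = 28.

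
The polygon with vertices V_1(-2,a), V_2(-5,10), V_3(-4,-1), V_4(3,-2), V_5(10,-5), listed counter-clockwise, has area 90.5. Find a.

10

Write out the shoelace sum; only the two edges meeting at V_1 involve a:
2·Area = [(10·a − (-2)·(-5)) + ((-2)·10 − (-5)·a)] + 61
       = 15·a + 31 = 181
⇒ a = 10.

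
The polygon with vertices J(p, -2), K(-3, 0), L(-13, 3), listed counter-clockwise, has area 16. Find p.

-7

The doubled signed area Σ (x_i y_{i+1} − x_{i+1} y_i) is linear in p.
With p=0 it equals 11; the coefficient of p is -3 (from the two edges through J).
So -3·p + 11 = 2·16 = 32 ⇒ p = -7.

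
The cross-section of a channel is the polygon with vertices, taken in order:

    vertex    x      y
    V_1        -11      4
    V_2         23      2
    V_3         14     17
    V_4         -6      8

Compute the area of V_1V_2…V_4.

V_1→V_2: (-11)(2) − (23)(4) = -114
V_2→V_3: (23)(17) − (14)(2) = 363
V_3→V_4: (14)(8) − (-6)(17) = 214
V_4→V_1: (-6)(4) − (-11)(8) = 64
Σ = 527
Area = |Σ|/2 = 263.5.

263.5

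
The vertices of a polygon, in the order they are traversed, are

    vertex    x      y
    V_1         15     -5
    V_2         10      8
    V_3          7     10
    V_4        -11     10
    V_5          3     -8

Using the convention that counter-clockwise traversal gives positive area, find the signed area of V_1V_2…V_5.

278.5

Apply Gauss's area formula: 2A = Σ (x_i·y_{i+1} − x_{i+1}·y_i), indices taken mod 5.
Σ = (170) + (44) + (180) + (58) + (105) = 557
Signed area = Σ/2 = 278.5 (positive ⇒ counter-clockwise traversal).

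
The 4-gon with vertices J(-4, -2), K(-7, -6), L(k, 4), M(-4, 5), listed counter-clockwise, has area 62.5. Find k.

The doubled signed area Σ (x_i y_{i+1} − x_{i+1} y_i) is linear in k.
With k=0 it equals 26; the coefficient of k is 11 (from the two edges through L).
So 11·k + 26 = 2·62.5 = 125 ⇒ k = 9.

9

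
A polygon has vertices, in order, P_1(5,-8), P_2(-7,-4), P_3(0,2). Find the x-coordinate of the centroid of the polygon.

-2/3

Apply the shoelace formula. First the cross-terms c_i = x_i·y_{i+1} − x_{i+1}·y_i:
  -76, -14, -10  ⇒  2A = -100, A = -50.
Then Σ (x_i + x_{i+1})·c_i = 200, so x̄ = 200 / (6·(-50)) = -2/3.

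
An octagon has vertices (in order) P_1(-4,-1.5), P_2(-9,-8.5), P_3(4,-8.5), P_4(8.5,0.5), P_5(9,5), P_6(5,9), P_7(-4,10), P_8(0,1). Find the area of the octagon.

Σ = (20.5) + (110.5) + (74.25) + (38) + (56) + (86) + (-4) + (4) = 385.25
Area = |Σ|/2 = 192.625.

192.625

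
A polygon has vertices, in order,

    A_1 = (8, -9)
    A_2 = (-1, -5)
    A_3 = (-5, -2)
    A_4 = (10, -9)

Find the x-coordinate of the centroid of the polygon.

Apply the surveyor's formula. First the cross-terms c_i = x_i·y_{i+1} − x_{i+1}·y_i:
  -49, -23, 65, -18  ⇒  2A = -25, A = -12.5.
Then Σ (x_i + x_{i+1})·c_i = -204, so x̄ = -204 / (6·(-12.5)) = 2.72.

2.72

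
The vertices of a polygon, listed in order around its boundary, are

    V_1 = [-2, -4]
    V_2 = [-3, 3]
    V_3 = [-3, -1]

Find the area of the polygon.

2

Σ = (-18) + (12) + (10) = 4
Area = |Σ|/2 = 2.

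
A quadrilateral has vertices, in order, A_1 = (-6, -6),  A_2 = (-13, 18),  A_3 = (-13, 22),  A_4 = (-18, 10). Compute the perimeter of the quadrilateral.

|A_1A_2| = √((-7)² + (24)²) = √625 = 25
|A_2A_3| = √((0)² + (4)²) = √16 = 4
|A_3A_4| = √((-5)² + (-12)²) = √169 = 13
|A_4A_1| = √((12)² + (-16)²) = √400 = 20
Perimeter = 25 + 4 + 13 + 20 = 62.

62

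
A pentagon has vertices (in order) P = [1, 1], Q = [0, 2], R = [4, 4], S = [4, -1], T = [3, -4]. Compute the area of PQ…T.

Cross-terms: 2, -8, -20, -13, 7  ⇒  Σ = -32
Area = |Σ|/2 = 16.

16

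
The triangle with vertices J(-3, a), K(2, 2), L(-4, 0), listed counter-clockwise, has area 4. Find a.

-1

Write out the shoelace sum; only the two edges meeting at J involve a:
2·Area = [((-4)·a − (-3)·0) + ((-3)·2 − 2·a)] + 8
       = -6·a + 2 = 8
⇒ a = -1.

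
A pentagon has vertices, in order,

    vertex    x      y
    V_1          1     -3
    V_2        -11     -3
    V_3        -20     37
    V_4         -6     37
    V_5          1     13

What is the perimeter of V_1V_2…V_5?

108

|V_1V_2| = √((-12)² + (0)²) = √144 = 12
|V_2V_3| = √((-9)² + (40)²) = √1681 = 41
|V_3V_4| = √((14)² + (0)²) = √196 = 14
|V_4V_5| = √((7)² + (-24)²) = √625 = 25
|V_5V_1| = √((0)² + (-16)²) = √256 = 16
Perimeter = 12 + 41 + 14 + 25 + 16 = 108.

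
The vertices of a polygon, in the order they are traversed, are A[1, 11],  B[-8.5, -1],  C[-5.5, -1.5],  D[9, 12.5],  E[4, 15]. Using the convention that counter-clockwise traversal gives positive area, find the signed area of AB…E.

Cross-terms: 92.5, 7.25, -55.25, 85, 29  ⇒  Σ = 158.5
Signed area = Σ/2 = 79.25 (positive ⇒ counter-clockwise traversal).

79.25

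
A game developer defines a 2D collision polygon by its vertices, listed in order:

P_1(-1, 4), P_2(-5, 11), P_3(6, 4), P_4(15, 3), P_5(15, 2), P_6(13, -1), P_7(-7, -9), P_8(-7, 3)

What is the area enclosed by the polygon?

Σ = (9) + (-86) + (-42) + (-15) + (-41) + (-124) + (-84) + (-25) = -408
Area = |Σ|/2 = 204.

204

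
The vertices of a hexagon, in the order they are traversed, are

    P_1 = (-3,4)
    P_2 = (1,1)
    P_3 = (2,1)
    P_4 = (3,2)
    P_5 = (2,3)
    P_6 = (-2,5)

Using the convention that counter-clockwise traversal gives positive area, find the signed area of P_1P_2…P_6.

10.5

Σ = (-7) + (-1) + (1) + (5) + (16) + (7) = 21
Signed area = Σ/2 = 10.5 (positive ⇒ counter-clockwise traversal).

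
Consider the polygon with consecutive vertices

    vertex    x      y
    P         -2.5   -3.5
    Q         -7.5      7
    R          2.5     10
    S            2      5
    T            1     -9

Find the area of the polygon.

Apply the surveyor's formula: 2A = Σ (x_i·y_{i+1} − x_{i+1}·y_i), indices taken mod 5.
Cross-terms: -43.75, -92.5, -7.5, -23, -26  ⇒  Σ = -192.75
Area = |Σ|/2 = 96.375.

96.375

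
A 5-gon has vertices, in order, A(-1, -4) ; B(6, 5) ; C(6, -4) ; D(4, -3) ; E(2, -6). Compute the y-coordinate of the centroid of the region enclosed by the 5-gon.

Apply the surveyor's formula. First the cross-terms c_i = x_i·y_{i+1} − x_{i+1}·y_i:
  19, -54, -2, -18, -14  ⇒  2A = -69, A = -34.5.
Then Σ (y_i + y_{i+1})·c_i = 281, so ȳ = 281 / (6·(-34.5)) = -281/207.

-281/207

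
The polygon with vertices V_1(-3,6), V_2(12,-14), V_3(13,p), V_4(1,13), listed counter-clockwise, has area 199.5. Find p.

The doubled signed area Σ (x_i y_{i+1} − x_{i+1} y_i) is linear in p.
With p=0 it equals 366; the coefficient of p is 11 (from the two edges through V_3).
So 11·p + 366 = 2·199.5 = 399 ⇒ p = 3.

3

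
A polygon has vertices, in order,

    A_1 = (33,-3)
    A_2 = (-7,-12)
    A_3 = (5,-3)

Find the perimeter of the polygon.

84

|A_1A_2| = √((-40)² + (-9)²) = √1681 = 41
|A_2A_3| = √((12)² + (9)²) = √225 = 15
|A_3A_1| = √((28)² + (0)²) = √784 = 28
Perimeter = 41 + 15 + 28 = 84.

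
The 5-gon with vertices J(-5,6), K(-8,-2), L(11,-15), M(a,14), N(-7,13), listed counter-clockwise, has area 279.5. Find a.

3

Write out the shoelace sum; only the two edges meeting at M involve a:
2·Area = [(11·14 − a·(-15)) + (a·13 − (-7)·14)] + 223
       = 28·a + 475 = 559
⇒ a = 3.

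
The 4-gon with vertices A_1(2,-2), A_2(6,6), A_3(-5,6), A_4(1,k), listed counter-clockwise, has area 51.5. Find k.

-3

The doubled signed area Σ (x_i y_{i+1} − x_{i+1} y_i) is linear in k.
With k=0 it equals 82; the coefficient of k is -7 (from the two edges through A_4).
So -7·k + 82 = 2·51.5 = 103 ⇒ k = -3.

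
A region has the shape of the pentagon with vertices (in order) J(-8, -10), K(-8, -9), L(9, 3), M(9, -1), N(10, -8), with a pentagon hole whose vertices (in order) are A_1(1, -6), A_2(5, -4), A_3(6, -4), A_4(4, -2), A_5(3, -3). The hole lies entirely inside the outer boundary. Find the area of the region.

100

Outer boundary:
Apply Gauss's area formula: 2A = Σ (x_i·y_{i+1} − x_{i+1}·y_i), indices taken mod 5.
J→K: (-8)(-9) − (-8)(-10) = -8
K→L: (-8)(3) − (9)(-9) = 57
L→M: (9)(-1) − (9)(3) = -36
M→N: (9)(-8) − (10)(-1) = -62
N→J: (10)(-10) − (-8)(-8) = -164
Σ = -213
Area = |Σ|/2 = 106.5.
Hole:
Apply the shoelace (surveyor's) formula: 2A = Σ (x_i·y_{i+1} − x_{i+1}·y_i), indices taken mod 5.
Σ = (26) + (4) + (4) + (-6) + (-15) = 13
Area = |Σ|/2 = 6.5.
Net area = 106.5 − 6.5 = 100.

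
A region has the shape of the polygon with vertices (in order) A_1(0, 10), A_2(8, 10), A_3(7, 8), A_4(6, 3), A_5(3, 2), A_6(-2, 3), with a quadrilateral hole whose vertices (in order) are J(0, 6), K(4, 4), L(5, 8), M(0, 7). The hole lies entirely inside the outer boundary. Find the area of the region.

47

Outer boundary:
Apply the surveyor's formula: 2A = Σ (x_i·y_{i+1} − x_{i+1}·y_i), indices taken mod 6.
Σ = (-80) + (-6) + (-27) + (3) + (13) + (-20) = -117
Area = |Σ|/2 = 58.5.
Hole:
J→K: (0)(4) − (4)(6) = -24
K→L: (4)(8) − (5)(4) = 12
L→M: (5)(7) − (0)(8) = 35
M→J: (0)(6) − (0)(7) = 0
Σ = 23
Area = |Σ|/2 = 11.5.
Net area = 58.5 − 11.5 = 47.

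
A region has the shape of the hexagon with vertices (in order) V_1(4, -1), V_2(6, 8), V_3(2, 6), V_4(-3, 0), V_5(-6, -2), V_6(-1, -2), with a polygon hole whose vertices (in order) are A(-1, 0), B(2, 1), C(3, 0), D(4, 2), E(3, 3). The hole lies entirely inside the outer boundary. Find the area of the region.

Outer boundary:
Cross-terms: 38, 20, 18, 6, 10, 9  ⇒  Σ = 101
Area = |Σ|/2 = 50.5.
Hole:
Apply Gauss's area formula: 2A = Σ (x_i·y_{i+1} − x_{i+1}·y_i), indices taken mod 5.
Σ = (-1) + (-3) + (6) + (6) + (3) = 11
Area = |Σ|/2 = 5.5.
Net area = 50.5 − 5.5 = 45.

45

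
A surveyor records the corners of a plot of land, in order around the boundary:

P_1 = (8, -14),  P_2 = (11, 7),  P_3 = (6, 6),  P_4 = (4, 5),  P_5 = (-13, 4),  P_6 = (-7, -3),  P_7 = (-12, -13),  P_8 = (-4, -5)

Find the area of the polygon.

Apply the shoelace formula: 2A = Σ (x_i·y_{i+1} − x_{i+1}·y_i), indices taken mod 8.
Σ = (210) + (24) + (6) + (81) + (67) + (55) + (8) + (96) = 547
Area = |Σ|/2 = 273.5.

273.5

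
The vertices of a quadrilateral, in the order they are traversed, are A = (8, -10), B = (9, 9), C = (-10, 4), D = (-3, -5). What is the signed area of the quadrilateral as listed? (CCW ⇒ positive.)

Σ = (162) + (126) + (62) + (70) = 420
Signed area = Σ/2 = 210 (positive ⇒ counter-clockwise traversal).

210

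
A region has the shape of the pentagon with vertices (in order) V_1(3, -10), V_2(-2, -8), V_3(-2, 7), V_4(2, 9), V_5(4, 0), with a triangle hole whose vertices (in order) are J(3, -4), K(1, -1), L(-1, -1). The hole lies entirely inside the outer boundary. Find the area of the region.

Outer boundary:
Apply the shoelace (surveyor's) formula: 2A = Σ (x_i·y_{i+1} − x_{i+1}·y_i), indices taken mod 5.
Σ = (-44) + (-30) + (-32) + (-36) + (-40) = -182
Area = |Σ|/2 = 91.
Hole:
Σ = (1) + (-2) + (7) = 6
Area = |Σ|/2 = 3.
Net area = 91 − 3 = 88.

88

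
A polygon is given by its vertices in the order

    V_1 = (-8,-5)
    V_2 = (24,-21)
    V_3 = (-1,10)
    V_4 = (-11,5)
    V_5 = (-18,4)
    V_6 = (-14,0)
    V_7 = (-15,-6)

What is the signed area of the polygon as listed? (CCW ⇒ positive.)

412.5

Apply Gauss's area formula: 2A = Σ (x_i·y_{i+1} − x_{i+1}·y_i), indices taken mod 7.
Cross-terms: 288, 219, 105, 46, 56, 84, 27  ⇒  Σ = 825
Signed area = Σ/2 = 412.5 (positive ⇒ counter-clockwise traversal).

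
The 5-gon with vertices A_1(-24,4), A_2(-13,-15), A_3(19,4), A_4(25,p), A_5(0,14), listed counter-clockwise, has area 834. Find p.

23

Write out the shoelace sum; only the two edges meeting at A_4 involve p:
2·Area = [(19·p − 25·4) + (25·14 − 0·p)] + 981
       = 19·p + 1231 = 1668
⇒ p = 23.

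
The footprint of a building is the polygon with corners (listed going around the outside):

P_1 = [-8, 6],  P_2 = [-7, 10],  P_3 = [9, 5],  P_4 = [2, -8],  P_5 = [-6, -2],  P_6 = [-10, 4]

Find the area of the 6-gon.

Apply the shoelace (surveyor's) formula: 2A = Σ (x_i·y_{i+1} − x_{i+1}·y_i), indices taken mod 6.
Σ = (-38) + (-125) + (-82) + (-52) + (-44) + (-28) = -369
Area = |Σ|/2 = 184.5.

184.5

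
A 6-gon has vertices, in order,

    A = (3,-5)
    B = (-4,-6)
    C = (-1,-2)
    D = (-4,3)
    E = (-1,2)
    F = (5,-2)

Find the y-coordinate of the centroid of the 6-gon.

-499/237

Apply the surveyor's formula. First the cross-terms c_i = x_i·y_{i+1} − x_{i+1}·y_i:
  -38, 2, -11, -5, -8, -19  ⇒  2A = -79, A = -39.5.
Then Σ (y_i + y_{i+1})·c_i = 499, so ȳ = 499 / (6·(-39.5)) = -499/237.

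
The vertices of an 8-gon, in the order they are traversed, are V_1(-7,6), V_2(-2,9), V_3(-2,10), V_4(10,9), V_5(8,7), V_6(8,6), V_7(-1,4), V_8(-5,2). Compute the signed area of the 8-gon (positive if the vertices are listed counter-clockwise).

Apply the shoelace (surveyor's) formula: 2A = Σ (x_i·y_{i+1} − x_{i+1}·y_i), indices taken mod 8.
Cross-terms: -51, -2, -118, -2, -8, 38, 18, -16  ⇒  Σ = -141
Signed area = Σ/2 = -70.5 (negative ⇒ clockwise traversal).

-70.5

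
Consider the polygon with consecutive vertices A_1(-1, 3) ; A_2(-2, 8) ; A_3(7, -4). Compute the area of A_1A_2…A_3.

Apply Gauss's area formula: 2A = Σ (x_i·y_{i+1} − x_{i+1}·y_i), indices taken mod 3.
Cross-terms: -2, -48, 17  ⇒  Σ = -33
Area = |Σ|/2 = 16.5.

16.5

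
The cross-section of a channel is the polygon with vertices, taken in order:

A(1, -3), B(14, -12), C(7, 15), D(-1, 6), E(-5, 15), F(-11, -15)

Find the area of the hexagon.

Apply the surveyor's formula: 2A = Σ (x_i·y_{i+1} − x_{i+1}·y_i), indices taken mod 6.
Σ = (30) + (294) + (57) + (15) + (240) + (48) = 684
Area = |Σ|/2 = 342.

342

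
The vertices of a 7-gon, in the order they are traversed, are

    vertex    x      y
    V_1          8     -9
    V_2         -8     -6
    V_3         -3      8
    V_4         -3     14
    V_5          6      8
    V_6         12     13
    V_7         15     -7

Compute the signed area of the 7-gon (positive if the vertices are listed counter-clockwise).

Apply the surveyor's formula: 2A = Σ (x_i·y_{i+1} − x_{i+1}·y_i), indices taken mod 7.
Σ = (-120) + (-82) + (-18) + (-108) + (-18) + (-279) + (-79) = -704
Signed area = Σ/2 = -352 (negative ⇒ clockwise traversal).

-352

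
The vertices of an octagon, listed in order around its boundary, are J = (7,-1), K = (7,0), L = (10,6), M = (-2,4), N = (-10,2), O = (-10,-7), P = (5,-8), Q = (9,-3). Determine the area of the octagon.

205.5

Apply the shoelace (surveyor's) formula: 2A = Σ (x_i·y_{i+1} − x_{i+1}·y_i), indices taken mod 8.
Cross-terms: 7, 42, 52, 36, 90, 115, 57, 12  ⇒  Σ = 411
Area = |Σ|/2 = 205.5.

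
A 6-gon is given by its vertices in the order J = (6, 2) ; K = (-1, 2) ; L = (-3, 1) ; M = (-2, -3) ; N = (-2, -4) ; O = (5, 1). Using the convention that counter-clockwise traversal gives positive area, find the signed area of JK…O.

27

Σ = (14) + (5) + (11) + (2) + (18) + (4) = 54
Signed area = Σ/2 = 27 (positive ⇒ counter-clockwise traversal).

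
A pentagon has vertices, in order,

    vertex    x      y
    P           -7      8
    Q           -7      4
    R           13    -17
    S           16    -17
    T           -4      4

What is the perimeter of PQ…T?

|PQ| = √((0)² + (-4)²) = √16 = 4
|QR| = √((20)² + (-21)²) = √841 = 29
|RS| = √((3)² + (0)²) = √9 = 3
|ST| = √((-20)² + (21)²) = √841 = 29
|TP| = √((-3)² + (4)²) = √25 = 5
Perimeter = 4 + 29 + 3 + 29 + 5 = 70.

70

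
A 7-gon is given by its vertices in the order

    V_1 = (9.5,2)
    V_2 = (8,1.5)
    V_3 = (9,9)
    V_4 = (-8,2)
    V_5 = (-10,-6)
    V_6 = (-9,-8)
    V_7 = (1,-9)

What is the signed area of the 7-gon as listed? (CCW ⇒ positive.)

Apply the shoelace formula: 2A = Σ (x_i·y_{i+1} − x_{i+1}·y_i), indices taken mod 7.
Σ = (-1.75) + (58.5) + (90) + (68) + (26) + (89) + (87.5) = 417.25
Signed area = Σ/2 = 208.625 (positive ⇒ counter-clockwise traversal).

208.625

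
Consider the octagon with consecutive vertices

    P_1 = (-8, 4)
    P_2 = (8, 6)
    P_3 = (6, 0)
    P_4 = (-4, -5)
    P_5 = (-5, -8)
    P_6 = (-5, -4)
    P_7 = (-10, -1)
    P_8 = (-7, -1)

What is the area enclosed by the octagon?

113.5

P_1→P_2: (-8)(6) − (8)(4) = -80
P_2→P_3: (8)(0) − (6)(6) = -36
P_3→P_4: (6)(-5) − (-4)(0) = -30
P_4→P_5: (-4)(-8) − (-5)(-5) = 7
P_5→P_6: (-5)(-4) − (-5)(-8) = -20
P_6→P_7: (-5)(-1) − (-10)(-4) = -35
P_7→P_8: (-10)(-1) − (-7)(-1) = 3
P_8→P_1: (-7)(4) − (-8)(-1) = -36
Σ = -227
Area = |Σ|/2 = 113.5.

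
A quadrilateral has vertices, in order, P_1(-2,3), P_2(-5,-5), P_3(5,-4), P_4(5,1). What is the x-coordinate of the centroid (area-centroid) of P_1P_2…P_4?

0.375

Apply the surveyor's formula. First the cross-terms c_i = x_i·y_{i+1} − x_{i+1}·y_i:
  25, 45, 25, 17  ⇒  2A = 112, A = 56.
Then Σ (x_i + x_{i+1})·c_i = 126, so x̄ = 126 / (6·56) = 0.375.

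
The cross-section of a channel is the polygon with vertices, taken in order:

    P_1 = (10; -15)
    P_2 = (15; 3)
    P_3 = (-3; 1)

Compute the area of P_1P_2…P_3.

Apply the shoelace formula: 2A = Σ (x_i·y_{i+1} − x_{i+1}·y_i), indices taken mod 3.
Σ = (255) + (24) + (35) = 314
Area = |Σ|/2 = 157.

157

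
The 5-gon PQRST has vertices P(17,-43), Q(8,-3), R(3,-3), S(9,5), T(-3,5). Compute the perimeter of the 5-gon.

120

|PQ| = √((-9)² + (40)²) = √1681 = 41
|QR| = √((-5)² + (0)²) = √25 = 5
|RS| = √((6)² + (8)²) = √100 = 10
|ST| = √((-12)² + (0)²) = √144 = 12
|TP| = √((20)² + (-48)²) = √2704 = 52
Perimeter = 41 + 5 + 10 + 12 + 52 = 120.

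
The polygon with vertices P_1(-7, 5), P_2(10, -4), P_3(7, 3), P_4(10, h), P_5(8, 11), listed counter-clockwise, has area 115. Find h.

Write out the shoelace sum; only the two edges meeting at P_4 involve h:
2·Area = [(7·h − 10·3) + (10·11 − 8·h)] + 153
       = -1·h + 233 = 230
⇒ h = 3.

3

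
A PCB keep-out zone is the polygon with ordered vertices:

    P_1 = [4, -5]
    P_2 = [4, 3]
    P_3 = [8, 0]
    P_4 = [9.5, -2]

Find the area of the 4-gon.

23.75

Apply the surveyor's formula: 2A = Σ (x_i·y_{i+1} − x_{i+1}·y_i), indices taken mod 4.
P_1→P_2: (4)(3) − (4)(-5) = 32
P_2→P_3: (4)(0) − (8)(3) = -24
P_3→P_4: (8)(-2) − (9.5)(0) = -16
P_4→P_1: (9.5)(-5) − (4)(-2) = -39.5
Σ = -47.5
Area = |Σ|/2 = 23.75.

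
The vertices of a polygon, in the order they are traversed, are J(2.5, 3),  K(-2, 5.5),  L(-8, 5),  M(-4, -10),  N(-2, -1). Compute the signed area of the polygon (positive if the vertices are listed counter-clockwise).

67.125

J→K: (2.5)(5.5) − (-2)(3) = 19.75
K→L: (-2)(5) − (-8)(5.5) = 34
L→M: (-8)(-10) − (-4)(5) = 100
M→N: (-4)(-1) − (-2)(-10) = -16
N→J: (-2)(3) − (2.5)(-1) = -3.5
Σ = 134.25
Signed area = Σ/2 = 67.125 (positive ⇒ counter-clockwise traversal).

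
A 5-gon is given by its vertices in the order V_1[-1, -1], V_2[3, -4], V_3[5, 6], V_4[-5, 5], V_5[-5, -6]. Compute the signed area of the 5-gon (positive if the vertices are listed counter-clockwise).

77

Apply the shoelace formula: 2A = Σ (x_i·y_{i+1} − x_{i+1}·y_i), indices taken mod 5.
Σ = (7) + (38) + (55) + (55) + (-1) = 154
Signed area = Σ/2 = 77 (positive ⇒ counter-clockwise traversal).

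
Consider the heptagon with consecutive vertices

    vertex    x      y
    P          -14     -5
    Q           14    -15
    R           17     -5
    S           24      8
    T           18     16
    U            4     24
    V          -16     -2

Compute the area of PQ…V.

Apply the shoelace formula: 2A = Σ (x_i·y_{i+1} − x_{i+1}·y_i), indices taken mod 7.
Σ = (280) + (185) + (256) + (240) + (368) + (376) + (52) = 1757
Area = |Σ|/2 = 878.5.

878.5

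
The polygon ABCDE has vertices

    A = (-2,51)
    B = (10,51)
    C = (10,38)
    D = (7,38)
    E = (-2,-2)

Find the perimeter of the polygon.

|AB| = √((12)² + (0)²) = √144 = 12
|BC| = √((0)² + (-13)²) = √169 = 13
|CD| = √((-3)² + (0)²) = √9 = 3
|DE| = √((-9)² + (-40)²) = √1681 = 41
|EA| = √((0)² + (53)²) = √2809 = 53
Perimeter = 12 + 13 + 3 + 41 + 53 = 122.

122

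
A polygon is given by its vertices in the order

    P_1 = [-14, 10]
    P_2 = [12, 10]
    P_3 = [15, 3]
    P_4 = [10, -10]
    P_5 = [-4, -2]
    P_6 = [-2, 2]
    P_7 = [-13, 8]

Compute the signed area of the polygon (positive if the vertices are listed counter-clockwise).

Apply Gauss's area formula: 2A = Σ (x_i·y_{i+1} − x_{i+1}·y_i), indices taken mod 7.
Cross-terms: -260, -114, -180, -60, -12, 10, -18  ⇒  Σ = -634
Signed area = Σ/2 = -317 (negative ⇒ clockwise traversal).

-317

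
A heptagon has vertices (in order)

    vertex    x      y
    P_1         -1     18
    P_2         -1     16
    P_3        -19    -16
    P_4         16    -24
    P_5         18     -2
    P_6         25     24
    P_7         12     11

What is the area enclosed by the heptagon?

Cross-terms: 2, 320, 712, 400, 482, -13, 227  ⇒  Σ = 2130
Area = |Σ|/2 = 1065.

1065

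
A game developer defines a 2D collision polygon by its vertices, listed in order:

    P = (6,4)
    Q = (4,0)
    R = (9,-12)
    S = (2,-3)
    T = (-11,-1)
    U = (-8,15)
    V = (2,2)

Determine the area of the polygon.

Σ = (-16) + (-48) + (-3) + (-35) + (-173) + (-46) + (-4) = -325
Area = |Σ|/2 = 162.5.

162.5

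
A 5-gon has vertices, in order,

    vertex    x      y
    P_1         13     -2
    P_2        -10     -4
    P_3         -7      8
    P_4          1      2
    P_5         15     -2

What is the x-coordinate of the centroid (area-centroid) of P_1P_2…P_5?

-188/119

Apply the surveyor's formula. First the cross-terms c_i = x_i·y_{i+1} − x_{i+1}·y_i:
  -72, -108, -22, -32, -4  ⇒  2A = -238, A = -119.
Then Σ (x_i + x_{i+1})·c_i = 1128, so x̄ = 1128 / (6·(-119)) = -188/119.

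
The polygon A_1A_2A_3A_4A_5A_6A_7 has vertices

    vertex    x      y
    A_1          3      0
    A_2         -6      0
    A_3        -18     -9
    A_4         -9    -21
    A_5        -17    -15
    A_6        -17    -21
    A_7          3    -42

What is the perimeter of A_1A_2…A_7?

|A_1A_2| = √((-9)² + (0)²) = √81 = 9
|A_2A_3| = √((-12)² + (-9)²) = √225 = 15
|A_3A_4| = √((9)² + (-12)²) = √225 = 15
|A_4A_5| = √((-8)² + (6)²) = √100 = 10
|A_5A_6| = √((0)² + (-6)²) = √36 = 6
|A_6A_7| = √((20)² + (-21)²) = √841 = 29
|A_7A_1| = √((0)² + (42)²) = √1764 = 42
Perimeter = 9 + 15 + 15 + 10 + 6 + 29 + 42 = 126.

126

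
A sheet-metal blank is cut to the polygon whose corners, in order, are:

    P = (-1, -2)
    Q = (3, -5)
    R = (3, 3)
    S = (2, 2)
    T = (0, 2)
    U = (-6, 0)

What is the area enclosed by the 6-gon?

31.5

P→Q: (-1)(-5) − (3)(-2) = 11
Q→R: (3)(3) − (3)(-5) = 24
R→S: (3)(2) − (2)(3) = 0
S→T: (2)(2) − (0)(2) = 4
T→U: (0)(0) − (-6)(2) = 12
U→P: (-6)(-2) − (-1)(0) = 12
Σ = 63
Area = |Σ|/2 = 31.5.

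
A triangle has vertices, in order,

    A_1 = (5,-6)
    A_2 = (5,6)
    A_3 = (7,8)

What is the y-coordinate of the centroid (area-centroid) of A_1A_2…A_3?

Apply the shoelace formula. First the cross-terms c_i = x_i·y_{i+1} − x_{i+1}·y_i:
  60, -2, -82  ⇒  2A = -24, A = -12.
Then Σ (y_i + y_{i+1})·c_i = -192, so ȳ = -192 / (6·(-12)) = 8/3.

8/3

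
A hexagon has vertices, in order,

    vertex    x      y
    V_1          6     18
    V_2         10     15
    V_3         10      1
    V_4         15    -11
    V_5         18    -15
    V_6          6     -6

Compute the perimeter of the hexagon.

76

|V_1V_2| = √((4)² + (-3)²) = √25 = 5
|V_2V_3| = √((0)² + (-14)²) = √196 = 14
|V_3V_4| = √((5)² + (-12)²) = √169 = 13
|V_4V_5| = √((3)² + (-4)²) = √25 = 5
|V_5V_6| = √((-12)² + (9)²) = √225 = 15
|V_6V_1| = √((0)² + (24)²) = √576 = 24
Perimeter = 5 + 14 + 13 + 5 + 15 + 24 = 76.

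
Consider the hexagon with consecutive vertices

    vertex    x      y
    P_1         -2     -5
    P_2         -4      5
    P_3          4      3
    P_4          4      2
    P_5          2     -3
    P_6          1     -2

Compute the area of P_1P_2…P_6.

Apply the surveyor's formula: 2A = Σ (x_i·y_{i+1} − x_{i+1}·y_i), indices taken mod 6.
P_1→P_2: (-2)(5) − (-4)(-5) = -30
P_2→P_3: (-4)(3) − (4)(5) = -32
P_3→P_4: (4)(2) − (4)(3) = -4
P_4→P_5: (4)(-3) − (2)(2) = -16
P_5→P_6: (2)(-2) − (1)(-3) = -1
P_6→P_1: (1)(-5) − (-2)(-2) = -9
Σ = -92
Area = |Σ|/2 = 46.

46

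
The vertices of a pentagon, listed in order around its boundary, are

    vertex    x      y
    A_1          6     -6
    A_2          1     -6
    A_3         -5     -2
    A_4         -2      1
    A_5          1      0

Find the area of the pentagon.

Apply the surveyor's formula: 2A = Σ (x_i·y_{i+1} − x_{i+1}·y_i), indices taken mod 5.
Cross-terms: -30, -32, -9, -1, -6  ⇒  Σ = -78
Area = |Σ|/2 = 39.

39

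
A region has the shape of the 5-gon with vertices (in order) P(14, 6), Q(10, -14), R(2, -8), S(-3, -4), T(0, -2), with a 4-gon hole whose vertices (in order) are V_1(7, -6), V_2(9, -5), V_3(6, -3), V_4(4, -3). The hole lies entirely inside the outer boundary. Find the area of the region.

146.5

Outer boundary:
Apply Gauss's area formula: 2A = Σ (x_i·y_{i+1} − x_{i+1}·y_i), indices taken mod 5.
Cross-terms: -256, -52, -32, 6, 28  ⇒  Σ = -306
Area = |Σ|/2 = 153.
Hole:
Apply Gauss's area formula: 2A = Σ (x_i·y_{i+1} − x_{i+1}·y_i), indices taken mod 4.
Σ = (19) + (3) + (-6) + (-3) = 13
Area = |Σ|/2 = 6.5.
Net area = 153 − 6.5 = 146.5.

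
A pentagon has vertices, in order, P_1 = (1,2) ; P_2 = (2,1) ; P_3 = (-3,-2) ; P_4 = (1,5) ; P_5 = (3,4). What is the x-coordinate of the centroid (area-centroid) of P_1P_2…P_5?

Apply the shoelace (surveyor's) formula. First the cross-terms c_i = x_i·y_{i+1} − x_{i+1}·y_i:
  -3, -1, -13, -11, 2  ⇒  2A = -26, A = -13.
Then Σ (x_i + x_{i+1})·c_i = -18, so x̄ = -18 / (6·(-13)) = 3/13.

3/13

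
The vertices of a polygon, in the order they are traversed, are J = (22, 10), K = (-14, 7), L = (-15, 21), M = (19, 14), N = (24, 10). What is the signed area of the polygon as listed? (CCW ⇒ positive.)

-315

Apply the shoelace (surveyor's) formula: 2A = Σ (x_i·y_{i+1} − x_{i+1}·y_i), indices taken mod 5.
J→K: (22)(7) − (-14)(10) = 294
K→L: (-14)(21) − (-15)(7) = -189
L→M: (-15)(14) − (19)(21) = -609
M→N: (19)(10) − (24)(14) = -146
N→J: (24)(10) − (22)(10) = 20
Σ = -630
Signed area = Σ/2 = -315 (negative ⇒ clockwise traversal).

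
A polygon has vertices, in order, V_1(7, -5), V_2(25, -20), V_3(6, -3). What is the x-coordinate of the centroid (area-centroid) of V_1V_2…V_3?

Apply the shoelace (surveyor's) formula. First the cross-terms c_i = x_i·y_{i+1} − x_{i+1}·y_i:
  -15, 45, -9  ⇒  2A = 21, A = 10.5.
Then Σ (x_i + x_{i+1})·c_i = 798, so x̄ = 798 / (6·10.5) = 38/3.

38/3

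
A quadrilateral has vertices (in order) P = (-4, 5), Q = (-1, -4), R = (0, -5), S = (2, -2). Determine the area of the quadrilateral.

19

Cross-terms: 21, 5, 10, 2  ⇒  Σ = 38
Area = |Σ|/2 = 19.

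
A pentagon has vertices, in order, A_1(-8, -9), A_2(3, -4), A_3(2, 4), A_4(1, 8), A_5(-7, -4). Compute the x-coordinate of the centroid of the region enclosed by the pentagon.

-52/29

Apply the shoelace formula. First the cross-terms c_i = x_i·y_{i+1} − x_{i+1}·y_i:
  59, 20, 12, 52, 31  ⇒  2A = 174, A = 87.
Then Σ (x_i + x_{i+1})·c_i = -936, so x̄ = -936 / (6·87) = -52/29.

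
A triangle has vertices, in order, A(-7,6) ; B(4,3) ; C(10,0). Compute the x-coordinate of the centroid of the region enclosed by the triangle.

7/3

Apply the shoelace formula. First the cross-terms c_i = x_i·y_{i+1} − x_{i+1}·y_i:
  -45, -30, 60  ⇒  2A = -15, A = -7.5.
Then Σ (x_i + x_{i+1})·c_i = -105, so x̄ = -105 / (6·(-7.5)) = 7/3.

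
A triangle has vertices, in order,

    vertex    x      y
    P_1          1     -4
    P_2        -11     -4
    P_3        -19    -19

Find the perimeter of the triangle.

54

|P_1P_2| = √((-12)² + (0)²) = √144 = 12
|P_2P_3| = √((-8)² + (-15)²) = √289 = 17
|P_3P_1| = √((20)² + (15)²) = √625 = 25
Perimeter = 12 + 17 + 25 = 54.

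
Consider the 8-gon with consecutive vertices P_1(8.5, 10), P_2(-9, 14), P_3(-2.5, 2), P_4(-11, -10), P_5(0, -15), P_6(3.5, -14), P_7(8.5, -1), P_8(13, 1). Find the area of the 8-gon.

374.5

Apply Gauss's area formula: 2A = Σ (x_i·y_{i+1} − x_{i+1}·y_i), indices taken mod 8.
P_1→P_2: (8.5)(14) − (-9)(10) = 209
P_2→P_3: (-9)(2) − (-2.5)(14) = 17
P_3→P_4: (-2.5)(-10) − (-11)(2) = 47
P_4→P_5: (-11)(-15) − (0)(-10) = 165
P_5→P_6: (0)(-14) − (3.5)(-15) = 52.5
P_6→P_7: (3.5)(-1) − (8.5)(-14) = 115.5
P_7→P_8: (8.5)(1) − (13)(-1) = 21.5
P_8→P_1: (13)(10) − (8.5)(1) = 121.5
Σ = 749
Area = |Σ|/2 = 374.5.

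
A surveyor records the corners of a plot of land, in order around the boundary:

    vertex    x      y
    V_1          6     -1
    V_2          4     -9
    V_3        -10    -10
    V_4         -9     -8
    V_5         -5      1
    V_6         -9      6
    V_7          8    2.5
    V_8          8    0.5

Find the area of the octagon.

178.75

Apply Gauss's area formula: 2A = Σ (x_i·y_{i+1} − x_{i+1}·y_i), indices taken mod 8.
V_1→V_2: (6)(-9) − (4)(-1) = -50
V_2→V_3: (4)(-10) − (-10)(-9) = -130
V_3→V_4: (-10)(-8) − (-9)(-10) = -10
V_4→V_5: (-9)(1) − (-5)(-8) = -49
V_5→V_6: (-5)(6) − (-9)(1) = -21
V_6→V_7: (-9)(2.5) − (8)(6) = -70.5
V_7→V_8: (8)(0.5) − (8)(2.5) = -16
V_8→V_1: (8)(-1) − (6)(0.5) = -11
Σ = -357.5
Area = |Σ|/2 = 178.75.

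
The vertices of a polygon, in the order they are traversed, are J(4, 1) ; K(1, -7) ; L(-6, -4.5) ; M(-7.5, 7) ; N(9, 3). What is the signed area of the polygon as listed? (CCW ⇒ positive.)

-119.875

Apply the surveyor's formula: 2A = Σ (x_i·y_{i+1} − x_{i+1}·y_i), indices taken mod 5.
Σ = (-29) + (-46.5) + (-75.75) + (-85.5) + (-3) = -239.75
Signed area = Σ/2 = -119.875 (negative ⇒ clockwise traversal).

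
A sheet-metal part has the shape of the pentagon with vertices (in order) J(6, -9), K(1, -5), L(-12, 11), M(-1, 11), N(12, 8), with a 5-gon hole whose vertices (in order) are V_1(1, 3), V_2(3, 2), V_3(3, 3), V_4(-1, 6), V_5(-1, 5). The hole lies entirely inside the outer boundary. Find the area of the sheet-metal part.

Outer boundary:
Apply the shoelace (surveyor's) formula: 2A = Σ (x_i·y_{i+1} − x_{i+1}·y_i), indices taken mod 5.
Σ = (-21) + (-49) + (-121) + (-140) + (-156) = -487
Area = |Σ|/2 = 243.5.
Hole:
Apply the shoelace (surveyor's) formula: 2A = Σ (x_i·y_{i+1} − x_{i+1}·y_i), indices taken mod 5.
Σ = (-7) + (3) + (21) + (1) + (-8) = 10
Area = |Σ|/2 = 5.
Net area = 243.5 − 5 = 238.5.

238.5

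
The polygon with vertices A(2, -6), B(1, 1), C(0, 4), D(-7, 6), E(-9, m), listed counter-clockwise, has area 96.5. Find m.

-5

Write out the shoelace sum; only the two edges meeting at E involve m:
2·Area = [((-7)·m − (-9)·6) + ((-9)·(-6) − 2·m)] + 40
       = -9·m + 148 = 193
⇒ m = -5.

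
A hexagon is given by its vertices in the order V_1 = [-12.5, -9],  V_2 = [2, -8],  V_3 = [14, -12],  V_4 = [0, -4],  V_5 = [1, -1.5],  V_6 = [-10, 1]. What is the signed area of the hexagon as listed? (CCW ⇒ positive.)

121.25

Apply the shoelace formula: 2A = Σ (x_i·y_{i+1} − x_{i+1}·y_i), indices taken mod 6.
Σ = (118) + (88) + (-56) + (4) + (-14) + (102.5) = 242.5
Signed area = Σ/2 = 121.25 (positive ⇒ counter-clockwise traversal).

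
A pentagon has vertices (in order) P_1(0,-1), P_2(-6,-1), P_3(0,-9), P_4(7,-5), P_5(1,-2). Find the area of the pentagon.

50.5

Cross-terms: -6, 54, 63, -9, -1  ⇒  Σ = 101
Area = |Σ|/2 = 50.5.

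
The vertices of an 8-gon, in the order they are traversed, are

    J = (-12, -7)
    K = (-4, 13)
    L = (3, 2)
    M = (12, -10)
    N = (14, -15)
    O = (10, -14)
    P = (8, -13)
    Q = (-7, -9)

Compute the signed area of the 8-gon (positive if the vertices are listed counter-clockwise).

-305.5

Σ = (-184) + (-47) + (-54) + (-40) + (-46) + (-18) + (-163) + (-59) = -611
Signed area = Σ/2 = -305.5 (negative ⇒ clockwise traversal).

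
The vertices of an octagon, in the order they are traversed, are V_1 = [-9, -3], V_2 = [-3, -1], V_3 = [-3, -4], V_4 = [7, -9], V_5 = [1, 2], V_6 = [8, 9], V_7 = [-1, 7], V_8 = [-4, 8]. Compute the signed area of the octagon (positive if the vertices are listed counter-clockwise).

Apply Gauss's area formula: 2A = Σ (x_i·y_{i+1} − x_{i+1}·y_i), indices taken mod 8.
Σ = (0) + (9) + (55) + (23) + (-7) + (65) + (20) + (84) = 249
Signed area = Σ/2 = 124.5 (positive ⇒ counter-clockwise traversal).

124.5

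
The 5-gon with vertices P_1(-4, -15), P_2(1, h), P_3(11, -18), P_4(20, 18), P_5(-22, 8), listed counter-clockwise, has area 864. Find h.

Write out the shoelace sum; only the two edges meeting at P_2 involve h:
2·Area = [((-4)·h − 1·(-15)) + (1·(-18) − 11·h)] + 1476
       = -15·h + 1473 = 1728
⇒ h = -17.

-17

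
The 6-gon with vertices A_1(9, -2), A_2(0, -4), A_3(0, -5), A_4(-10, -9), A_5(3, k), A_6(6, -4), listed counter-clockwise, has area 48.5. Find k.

The doubled signed area Σ (x_i y_{i+1} − x_{i+1} y_i) is linear in k.
With k=0 it equals -47; the coefficient of k is -16 (from the two edges through A_5).
So -16·k + -47 = 2·48.5 = 97 ⇒ k = -9.

-9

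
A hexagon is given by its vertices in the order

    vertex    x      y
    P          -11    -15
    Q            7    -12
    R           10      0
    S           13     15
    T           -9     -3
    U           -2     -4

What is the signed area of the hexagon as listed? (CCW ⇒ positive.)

Apply Gauss's area formula: 2A = Σ (x_i·y_{i+1} − x_{i+1}·y_i), indices taken mod 6.
Σ = (237) + (120) + (150) + (96) + (30) + (-14) = 619
Signed area = Σ/2 = 309.5 (positive ⇒ counter-clockwise traversal).

309.5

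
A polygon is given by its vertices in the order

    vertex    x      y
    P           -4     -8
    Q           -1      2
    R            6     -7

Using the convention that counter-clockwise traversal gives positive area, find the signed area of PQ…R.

Apply the surveyor's formula: 2A = Σ (x_i·y_{i+1} − x_{i+1}·y_i), indices taken mod 3.
Cross-terms: -16, -5, -76  ⇒  Σ = -97
Signed area = Σ/2 = -48.5 (negative ⇒ clockwise traversal).

-48.5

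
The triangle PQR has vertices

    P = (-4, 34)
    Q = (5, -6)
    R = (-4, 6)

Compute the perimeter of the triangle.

|PQ| = √((9)² + (-40)²) = √1681 = 41
|QR| = √((-9)² + (12)²) = √225 = 15
|RP| = √((0)² + (28)²) = √784 = 28
Perimeter = 41 + 15 + 28 = 84.

84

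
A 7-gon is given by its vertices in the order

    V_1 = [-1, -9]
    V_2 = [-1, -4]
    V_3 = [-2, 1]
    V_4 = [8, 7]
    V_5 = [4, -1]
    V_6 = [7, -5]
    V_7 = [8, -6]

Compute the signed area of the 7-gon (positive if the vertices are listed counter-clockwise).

-82.5

Apply the shoelace (surveyor's) formula: 2A = Σ (x_i·y_{i+1} − x_{i+1}·y_i), indices taken mod 7.
Σ = (-5) + (-9) + (-22) + (-36) + (-13) + (-2) + (-78) = -165
Signed area = Σ/2 = -82.5 (negative ⇒ clockwise traversal).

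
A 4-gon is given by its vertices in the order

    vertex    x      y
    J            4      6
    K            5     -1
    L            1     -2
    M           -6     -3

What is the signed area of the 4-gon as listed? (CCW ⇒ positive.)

Apply the surveyor's formula: 2A = Σ (x_i·y_{i+1} − x_{i+1}·y_i), indices taken mod 4.
Σ = (-34) + (-9) + (-15) + (-24) = -82
Signed area = Σ/2 = -41 (negative ⇒ clockwise traversal).

-41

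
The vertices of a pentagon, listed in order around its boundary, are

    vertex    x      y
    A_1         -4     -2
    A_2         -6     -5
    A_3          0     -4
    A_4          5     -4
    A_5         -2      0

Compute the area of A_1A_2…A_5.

Apply the shoelace formula: 2A = Σ (x_i·y_{i+1} − x_{i+1}·y_i), indices taken mod 5.
Σ = (8) + (24) + (20) + (-8) + (4) = 48
Area = |Σ|/2 = 24.

24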